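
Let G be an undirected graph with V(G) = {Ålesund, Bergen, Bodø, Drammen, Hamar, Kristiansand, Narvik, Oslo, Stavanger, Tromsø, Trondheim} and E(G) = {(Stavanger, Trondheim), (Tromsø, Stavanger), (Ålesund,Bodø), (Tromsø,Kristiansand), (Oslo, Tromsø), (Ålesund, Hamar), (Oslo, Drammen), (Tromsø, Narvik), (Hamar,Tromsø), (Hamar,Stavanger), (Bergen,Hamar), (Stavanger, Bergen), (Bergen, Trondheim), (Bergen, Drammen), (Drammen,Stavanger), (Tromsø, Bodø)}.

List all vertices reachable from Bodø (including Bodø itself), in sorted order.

Ålesund, Bergen, Bodø, Drammen, Hamar, Kristiansand, Narvik, Oslo, Stavanger, Tromsø, Trondheim

Start at Bodø.
Its neighbours: Ålesund, Tromsø.
Then their neighbours: Hamar, Kristiansand, Narvik, Oslo, Stavanger.
Then next layer: Bergen, Drammen, Trondheim.
Every vertex is now reached.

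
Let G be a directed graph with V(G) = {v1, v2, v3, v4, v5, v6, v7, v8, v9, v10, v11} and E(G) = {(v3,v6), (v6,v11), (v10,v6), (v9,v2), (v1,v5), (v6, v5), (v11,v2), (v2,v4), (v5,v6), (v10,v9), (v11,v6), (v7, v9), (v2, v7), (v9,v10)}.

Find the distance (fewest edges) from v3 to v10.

Distance 0: v3.
Distance 1: v6.
Distance 2: v5, v11.
Distance 3: v2.
Distance 4: v4, v7.
Distance 5: v9.
Distance 6: v10 — contains v10.

6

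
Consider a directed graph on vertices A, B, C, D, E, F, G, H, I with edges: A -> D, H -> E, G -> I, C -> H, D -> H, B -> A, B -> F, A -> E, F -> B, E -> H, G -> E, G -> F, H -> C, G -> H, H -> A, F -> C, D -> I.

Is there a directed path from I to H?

No

I has no outgoing edges, so nothing is reachable from it.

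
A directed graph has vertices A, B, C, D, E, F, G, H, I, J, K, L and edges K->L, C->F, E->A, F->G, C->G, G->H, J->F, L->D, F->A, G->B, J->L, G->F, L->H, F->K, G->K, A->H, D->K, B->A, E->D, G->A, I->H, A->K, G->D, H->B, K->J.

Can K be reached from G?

Explore from G.
Distance 1: reach A, B, D, F, H, K.
Found K.

Yes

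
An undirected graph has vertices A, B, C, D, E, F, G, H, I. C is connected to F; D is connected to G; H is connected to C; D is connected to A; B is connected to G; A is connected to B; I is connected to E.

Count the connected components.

From A: component {A, B, D, G}.
From C: component {C, F, H}.
From E: component {E, I}.
That's 3 components.

3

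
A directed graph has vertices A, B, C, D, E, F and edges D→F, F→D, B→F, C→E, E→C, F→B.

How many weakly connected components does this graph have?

From A: component {A}.
From B: component {B, D, F}.
From C: component {C, E}.
That's 3 components.

3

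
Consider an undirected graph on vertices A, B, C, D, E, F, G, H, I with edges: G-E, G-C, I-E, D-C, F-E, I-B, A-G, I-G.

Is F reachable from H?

H has no edges, so nothing is reachable from it.

No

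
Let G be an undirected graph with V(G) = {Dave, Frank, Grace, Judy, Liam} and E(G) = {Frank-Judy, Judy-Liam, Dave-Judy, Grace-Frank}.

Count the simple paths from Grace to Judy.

1

Grace–Frank–Judy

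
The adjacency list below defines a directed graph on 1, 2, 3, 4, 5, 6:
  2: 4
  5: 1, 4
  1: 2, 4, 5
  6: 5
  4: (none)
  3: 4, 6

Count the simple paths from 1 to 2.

1→2

1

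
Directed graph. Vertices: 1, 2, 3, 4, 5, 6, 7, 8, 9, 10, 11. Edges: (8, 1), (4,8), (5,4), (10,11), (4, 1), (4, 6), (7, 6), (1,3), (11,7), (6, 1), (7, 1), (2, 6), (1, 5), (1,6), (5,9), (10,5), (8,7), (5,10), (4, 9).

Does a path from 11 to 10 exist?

Yes

Explore from 11.
Distance 1: reach 7.
Distance 2: reach 1, 6.
Distance 3: reach 3, 5.
Distance 4: reach 4, 9, 10.
Found 10.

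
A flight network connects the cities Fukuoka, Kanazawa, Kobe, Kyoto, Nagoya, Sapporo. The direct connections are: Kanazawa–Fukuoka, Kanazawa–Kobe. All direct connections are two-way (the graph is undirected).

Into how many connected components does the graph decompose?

From Fukuoka: component {Fukuoka, Kanazawa, Kobe}.
From Kyoto: component {Kyoto}.
From Nagoya: component {Nagoya}.
From Sapporo: component {Sapporo}.
That's 4 components.

4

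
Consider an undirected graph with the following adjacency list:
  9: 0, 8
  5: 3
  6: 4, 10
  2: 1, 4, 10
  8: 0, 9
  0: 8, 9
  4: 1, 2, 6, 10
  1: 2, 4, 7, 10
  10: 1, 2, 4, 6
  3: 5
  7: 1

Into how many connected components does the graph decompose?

From 0: component {0, 8, 9}.
From 1: component {1, 2, 4, 6, 7, 10}.
From 3: component {3, 5}.
That's 3 components.

3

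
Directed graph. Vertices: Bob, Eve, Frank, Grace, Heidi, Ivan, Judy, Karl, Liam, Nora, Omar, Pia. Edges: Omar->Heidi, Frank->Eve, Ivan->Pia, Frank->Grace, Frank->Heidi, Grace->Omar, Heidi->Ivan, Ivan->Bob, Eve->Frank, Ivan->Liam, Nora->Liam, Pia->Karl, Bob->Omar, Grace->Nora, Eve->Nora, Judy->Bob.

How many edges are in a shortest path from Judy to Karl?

6

Distance 0: Judy.
Distance 1: Bob.
Distance 2: Omar.
Distance 3: Heidi.
Distance 4: Ivan.
Distance 5: Liam, Pia.
Distance 6: Karl — contains Karl.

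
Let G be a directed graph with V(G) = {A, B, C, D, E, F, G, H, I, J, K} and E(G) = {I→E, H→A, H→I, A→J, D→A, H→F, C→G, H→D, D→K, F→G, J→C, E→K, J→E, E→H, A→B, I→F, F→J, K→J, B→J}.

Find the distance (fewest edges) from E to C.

3

Distance 0: E.
Distance 1: H, K.
Distance 2: A, D, F, I, J.
Distance 3: B, C, G — contains C.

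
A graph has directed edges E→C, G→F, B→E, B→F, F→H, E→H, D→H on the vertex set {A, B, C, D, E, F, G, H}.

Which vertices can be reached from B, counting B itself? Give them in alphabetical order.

Start at B.
Its neighbours: E, F.
Then their neighbours: C, H.
Nothing further is reachable.

B, C, E, F, H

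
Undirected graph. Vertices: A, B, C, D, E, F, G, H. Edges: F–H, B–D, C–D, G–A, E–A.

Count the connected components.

3

From A: component {A, E, G}.
From B: component {B, C, D}.
From F: component {F, H}.
That's 3 components.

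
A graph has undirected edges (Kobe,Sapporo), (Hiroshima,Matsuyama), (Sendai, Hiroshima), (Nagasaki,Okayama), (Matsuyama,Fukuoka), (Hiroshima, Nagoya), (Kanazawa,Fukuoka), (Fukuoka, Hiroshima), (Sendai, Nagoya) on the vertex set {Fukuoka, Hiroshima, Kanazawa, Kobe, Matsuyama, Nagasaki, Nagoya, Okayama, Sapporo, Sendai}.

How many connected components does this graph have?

From Fukuoka: component {Fukuoka, Hiroshima, Kanazawa, Matsuyama, Nagoya, Sendai}.
From Kobe: component {Kobe, Sapporo}.
From Nagasaki: component {Nagasaki, Okayama}.
That's 3 components.

3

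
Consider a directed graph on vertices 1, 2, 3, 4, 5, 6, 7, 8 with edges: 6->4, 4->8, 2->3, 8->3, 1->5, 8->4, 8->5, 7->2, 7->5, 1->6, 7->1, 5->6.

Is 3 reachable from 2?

Yes

Explore from 2.
Distance 1: reach 3.
Found 3.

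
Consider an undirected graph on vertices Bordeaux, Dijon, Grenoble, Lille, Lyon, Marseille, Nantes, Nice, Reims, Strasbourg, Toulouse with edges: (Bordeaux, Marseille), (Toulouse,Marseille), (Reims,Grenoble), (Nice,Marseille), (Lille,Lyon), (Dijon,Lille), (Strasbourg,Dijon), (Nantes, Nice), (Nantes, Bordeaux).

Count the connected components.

From Bordeaux: component {Bordeaux, Marseille, Nantes, Nice, Toulouse}.
From Dijon: component {Dijon, Lille, Lyon, Strasbourg}.
From Grenoble: component {Grenoble, Reims}.
That's 3 components.

3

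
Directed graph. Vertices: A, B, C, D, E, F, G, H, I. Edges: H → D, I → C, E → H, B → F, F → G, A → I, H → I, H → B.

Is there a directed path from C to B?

No

C has no outgoing edges, so nothing is reachable from it.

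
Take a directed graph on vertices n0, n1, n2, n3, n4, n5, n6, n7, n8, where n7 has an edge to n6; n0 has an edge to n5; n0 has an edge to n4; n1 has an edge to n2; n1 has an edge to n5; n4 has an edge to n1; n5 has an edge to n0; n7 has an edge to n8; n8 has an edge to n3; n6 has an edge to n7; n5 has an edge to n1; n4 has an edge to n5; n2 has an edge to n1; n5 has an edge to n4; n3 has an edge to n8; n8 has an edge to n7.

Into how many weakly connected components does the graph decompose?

2

From n0: component {n0, n1, n2, n4, n5}.
From n3: component {n3, n6, n7, n8}.
That's 2 components.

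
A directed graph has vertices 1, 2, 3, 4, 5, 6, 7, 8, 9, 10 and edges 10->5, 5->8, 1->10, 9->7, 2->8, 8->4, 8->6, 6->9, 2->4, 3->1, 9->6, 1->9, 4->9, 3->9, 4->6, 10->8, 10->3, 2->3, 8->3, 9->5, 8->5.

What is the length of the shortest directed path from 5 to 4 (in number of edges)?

Distance 0: 5.
Distance 1: 8.
Distance 2: 3, 4, 6 — contains 4.

2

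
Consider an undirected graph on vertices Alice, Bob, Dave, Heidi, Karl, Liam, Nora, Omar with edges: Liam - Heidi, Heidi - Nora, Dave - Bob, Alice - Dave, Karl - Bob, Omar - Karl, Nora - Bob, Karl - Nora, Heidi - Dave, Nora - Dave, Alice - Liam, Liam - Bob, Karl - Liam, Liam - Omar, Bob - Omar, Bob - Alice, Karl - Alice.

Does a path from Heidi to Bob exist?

Yes

Explore from Heidi.
Distance 1: reach Dave, Liam, Nora.
Distance 2: reach Alice, Bob, Karl, Omar.
Found Bob.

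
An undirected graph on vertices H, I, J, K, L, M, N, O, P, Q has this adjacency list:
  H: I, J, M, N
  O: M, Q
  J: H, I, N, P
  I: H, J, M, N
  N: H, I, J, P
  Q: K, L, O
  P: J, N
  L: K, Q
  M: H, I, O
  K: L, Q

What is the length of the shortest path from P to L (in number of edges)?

Distance 0: P.
Distance 1: J, N.
Distance 2: H, I.
Distance 3: M.
Distance 4: O.
Distance 5: Q.
Distance 6: K, L — contains L.

6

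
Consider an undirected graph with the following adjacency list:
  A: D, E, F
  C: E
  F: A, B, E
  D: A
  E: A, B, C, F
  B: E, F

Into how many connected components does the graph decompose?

From A: component {A, B, C, D, E, F}.
That's 1 component.

1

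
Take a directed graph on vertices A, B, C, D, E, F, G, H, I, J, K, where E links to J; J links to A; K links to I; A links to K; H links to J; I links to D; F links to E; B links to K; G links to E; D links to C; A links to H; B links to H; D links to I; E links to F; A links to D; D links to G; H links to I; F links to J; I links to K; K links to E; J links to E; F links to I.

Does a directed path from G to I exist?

Yes

Explore from G.
Distance 1: reach E.
Distance 2: reach F, J.
Distance 3: reach A, I.
Found I.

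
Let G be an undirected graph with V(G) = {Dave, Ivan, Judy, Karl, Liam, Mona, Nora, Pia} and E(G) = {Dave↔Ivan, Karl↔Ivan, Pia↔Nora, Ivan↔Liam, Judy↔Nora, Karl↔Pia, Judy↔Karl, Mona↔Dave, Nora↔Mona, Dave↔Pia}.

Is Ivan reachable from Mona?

Yes

Explore from Mona.
Distance 1: reach Dave, Nora.
Distance 2: reach Ivan, Judy, Pia.
Found Ivan.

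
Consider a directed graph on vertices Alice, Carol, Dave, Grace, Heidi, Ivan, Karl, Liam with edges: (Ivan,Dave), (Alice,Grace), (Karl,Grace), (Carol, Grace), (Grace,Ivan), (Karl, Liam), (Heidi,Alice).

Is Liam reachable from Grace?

No

Explore from Grace.
Distance 1: reach Ivan.
Distance 2: reach Dave.
The search from Grace is exhausted; no directed path reaches Liam.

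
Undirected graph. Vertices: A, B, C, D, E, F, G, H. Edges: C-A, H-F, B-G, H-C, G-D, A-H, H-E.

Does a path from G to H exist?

Explore from G.
Distance 1: reach B, D.
The search is exhausted without reaching H; it lies in a different component.

No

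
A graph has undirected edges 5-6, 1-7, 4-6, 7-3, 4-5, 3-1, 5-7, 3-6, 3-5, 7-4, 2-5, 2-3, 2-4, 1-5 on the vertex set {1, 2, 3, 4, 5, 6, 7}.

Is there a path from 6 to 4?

Yes

Explore from 6.
Distance 1: reach 3, 4, 5.
Found 4.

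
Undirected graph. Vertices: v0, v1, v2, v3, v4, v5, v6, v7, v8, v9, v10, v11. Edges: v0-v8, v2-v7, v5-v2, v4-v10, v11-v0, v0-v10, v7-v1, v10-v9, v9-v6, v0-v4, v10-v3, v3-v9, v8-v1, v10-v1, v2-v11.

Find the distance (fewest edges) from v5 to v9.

5

Distance 0: v5.
Distance 1: v2.
Distance 2: v7, v11.
Distance 3: v0, v1.
Distance 4: v4, v8, v10.
Distance 5: v3, v9 — contains v9.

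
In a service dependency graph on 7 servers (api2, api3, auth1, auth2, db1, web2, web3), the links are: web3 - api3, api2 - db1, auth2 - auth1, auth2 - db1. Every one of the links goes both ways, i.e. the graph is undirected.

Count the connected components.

From api2: component {api2, auth1, auth2, db1}.
From api3: component {api3, web3}.
From web2: component {web2}.
That's 3 components.

3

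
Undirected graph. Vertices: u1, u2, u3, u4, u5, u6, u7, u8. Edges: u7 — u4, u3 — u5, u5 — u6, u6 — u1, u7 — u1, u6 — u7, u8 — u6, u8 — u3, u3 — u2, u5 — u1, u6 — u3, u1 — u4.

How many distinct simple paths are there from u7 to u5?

u7–u1–u5
u7–u1–u6–u3–u5
u7–u1–u6–u5
u7–u1–u6–u8–u3–u5
u7–u4–u1–u5
u7–u4–u1–u6–u3–u5
u7–u4–u1–u6–u5
u7–u4–u1–u6–u8–u3–u5
u7–u6–u1–u5
u7–u6–u3–u5
u7–u6–u5
u7–u6–u8–u3–u5

12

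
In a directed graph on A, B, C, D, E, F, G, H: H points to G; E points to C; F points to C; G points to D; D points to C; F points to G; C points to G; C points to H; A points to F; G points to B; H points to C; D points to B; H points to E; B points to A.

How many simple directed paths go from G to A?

2

G→B→A
G→D→B→A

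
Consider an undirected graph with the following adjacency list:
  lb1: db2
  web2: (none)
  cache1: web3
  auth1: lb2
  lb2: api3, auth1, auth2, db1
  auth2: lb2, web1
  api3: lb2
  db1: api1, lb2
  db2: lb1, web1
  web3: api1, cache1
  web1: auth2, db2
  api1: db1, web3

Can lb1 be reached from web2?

No

web2 has no edges, so nothing is reachable from it.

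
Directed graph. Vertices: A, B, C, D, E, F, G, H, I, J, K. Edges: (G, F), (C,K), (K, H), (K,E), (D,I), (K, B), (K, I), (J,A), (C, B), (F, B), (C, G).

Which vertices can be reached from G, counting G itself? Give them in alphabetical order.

B, F, G

Start at G.
Its neighbours: F.
Then their neighbours: B.
Nothing further is reachable.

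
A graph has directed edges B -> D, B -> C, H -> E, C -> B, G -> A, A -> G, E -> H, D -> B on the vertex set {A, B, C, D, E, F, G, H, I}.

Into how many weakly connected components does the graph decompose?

5

From A: component {A, G}.
From B: component {B, C, D}.
From E: component {E, H}.
From F: component {F}.
From I: component {I}.
That's 5 components.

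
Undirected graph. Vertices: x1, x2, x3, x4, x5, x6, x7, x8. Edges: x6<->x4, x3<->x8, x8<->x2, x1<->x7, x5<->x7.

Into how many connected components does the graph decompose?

From x1: component {x1, x5, x7}.
From x2: component {x2, x3, x8}.
From x4: component {x4, x6}.
That's 3 components.

3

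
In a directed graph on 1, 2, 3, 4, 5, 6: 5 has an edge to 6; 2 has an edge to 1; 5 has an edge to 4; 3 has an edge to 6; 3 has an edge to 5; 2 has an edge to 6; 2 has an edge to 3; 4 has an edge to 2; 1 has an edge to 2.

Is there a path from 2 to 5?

Explore from 2.
Distance 1: reach 1, 3, 6.
Distance 2: reach 5.
Found 5.

Yes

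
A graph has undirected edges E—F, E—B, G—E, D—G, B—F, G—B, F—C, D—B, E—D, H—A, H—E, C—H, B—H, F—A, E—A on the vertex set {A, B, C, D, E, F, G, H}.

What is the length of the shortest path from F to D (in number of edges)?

2

Distance 0: F.
Distance 1: A, B, C, E.
Distance 2: D, G, H — contains D.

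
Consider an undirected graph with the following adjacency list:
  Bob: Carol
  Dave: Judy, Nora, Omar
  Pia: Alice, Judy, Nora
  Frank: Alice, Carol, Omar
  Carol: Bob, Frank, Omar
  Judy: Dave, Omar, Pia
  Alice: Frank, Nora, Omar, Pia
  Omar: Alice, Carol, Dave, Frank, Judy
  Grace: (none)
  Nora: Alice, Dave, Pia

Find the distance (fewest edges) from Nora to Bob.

4

Distance 0: Nora.
Distance 1: Alice, Dave, Pia.
Distance 2: Frank, Judy, Omar.
Distance 3: Carol.
Distance 4: Bob — contains Bob.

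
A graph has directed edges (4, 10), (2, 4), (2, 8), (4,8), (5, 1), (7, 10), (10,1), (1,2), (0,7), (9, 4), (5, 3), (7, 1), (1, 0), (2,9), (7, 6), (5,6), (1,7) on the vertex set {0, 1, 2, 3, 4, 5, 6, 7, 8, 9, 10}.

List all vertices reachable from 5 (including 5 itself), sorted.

0, 1, 2, 3, 4, 5, 6, 7, 8, 9, 10

Start at 5.
Its neighbours: 1, 3, 6.
Then their neighbours: 0, 2, 7.
Then next layer: 4, 8, 9, 10.
Every vertex is now reached.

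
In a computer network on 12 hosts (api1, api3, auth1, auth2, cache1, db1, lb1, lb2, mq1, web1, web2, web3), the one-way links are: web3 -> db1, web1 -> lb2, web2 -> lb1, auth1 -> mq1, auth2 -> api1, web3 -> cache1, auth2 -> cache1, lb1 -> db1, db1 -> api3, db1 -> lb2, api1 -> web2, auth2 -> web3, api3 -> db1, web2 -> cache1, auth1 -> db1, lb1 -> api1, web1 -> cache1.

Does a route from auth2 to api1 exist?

Yes

Explore from auth2.
Distance 1: reach api1, cache1, web3.
Found api1.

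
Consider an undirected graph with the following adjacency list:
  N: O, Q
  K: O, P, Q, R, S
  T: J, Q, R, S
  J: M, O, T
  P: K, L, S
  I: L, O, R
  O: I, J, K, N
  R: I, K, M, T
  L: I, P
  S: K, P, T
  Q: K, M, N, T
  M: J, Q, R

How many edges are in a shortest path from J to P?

3

Distance 0: J.
Distance 1: M, O, T.
Distance 2: I, K, N, Q, R, S.
Distance 3: L, P — contains P.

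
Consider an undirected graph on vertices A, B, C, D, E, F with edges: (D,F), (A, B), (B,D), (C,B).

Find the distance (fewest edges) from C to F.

3

Distance 0: C.
Distance 1: B.
Distance 2: A, D.
Distance 3: F — contains F.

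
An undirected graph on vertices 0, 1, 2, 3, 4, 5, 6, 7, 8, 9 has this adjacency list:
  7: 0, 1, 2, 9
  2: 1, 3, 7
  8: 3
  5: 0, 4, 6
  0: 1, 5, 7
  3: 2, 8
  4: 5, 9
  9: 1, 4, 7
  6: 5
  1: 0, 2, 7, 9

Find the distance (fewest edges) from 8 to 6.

Distance 0: 8.
Distance 1: 3.
Distance 2: 2.
Distance 3: 1, 7.
Distance 4: 0, 9.
Distance 5: 4, 5.
Distance 6: 6 — contains 6.

6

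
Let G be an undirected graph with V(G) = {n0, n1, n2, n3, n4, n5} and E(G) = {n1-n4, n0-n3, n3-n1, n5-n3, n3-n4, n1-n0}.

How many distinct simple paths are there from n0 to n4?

n0–n1–n3–n4
n0–n1–n4
n0–n3–n1–n4
n0–n3–n4

4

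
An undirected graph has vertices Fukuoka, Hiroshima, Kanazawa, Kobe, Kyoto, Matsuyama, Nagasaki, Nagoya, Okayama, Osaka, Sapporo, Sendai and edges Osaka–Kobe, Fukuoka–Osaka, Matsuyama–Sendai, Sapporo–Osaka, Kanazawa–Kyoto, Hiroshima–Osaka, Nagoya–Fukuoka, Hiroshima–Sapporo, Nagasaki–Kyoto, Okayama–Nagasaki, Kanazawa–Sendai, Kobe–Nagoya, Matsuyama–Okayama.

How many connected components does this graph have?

2

From Fukuoka: component {Fukuoka, Hiroshima, Kobe, Nagoya, Osaka, Sapporo}.
From Kanazawa: component {Kanazawa, Kyoto, Matsuyama, Nagasaki, Okayama, Sendai}.
That's 2 components.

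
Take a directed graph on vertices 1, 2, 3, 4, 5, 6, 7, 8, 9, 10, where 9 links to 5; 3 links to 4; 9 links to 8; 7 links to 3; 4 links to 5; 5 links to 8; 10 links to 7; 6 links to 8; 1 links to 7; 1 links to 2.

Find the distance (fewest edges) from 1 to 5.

4

Distance 0: 1.
Distance 1: 2, 7.
Distance 2: 3.
Distance 3: 4.
Distance 4: 5 — contains 5.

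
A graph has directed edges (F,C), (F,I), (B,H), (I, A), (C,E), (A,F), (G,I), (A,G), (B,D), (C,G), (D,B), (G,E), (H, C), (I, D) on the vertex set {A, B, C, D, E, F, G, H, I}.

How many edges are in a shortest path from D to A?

Distance 0: D.
Distance 1: B.
Distance 2: H.
Distance 3: C.
Distance 4: E, G.
Distance 5: I.
Distance 6: A — contains A.

6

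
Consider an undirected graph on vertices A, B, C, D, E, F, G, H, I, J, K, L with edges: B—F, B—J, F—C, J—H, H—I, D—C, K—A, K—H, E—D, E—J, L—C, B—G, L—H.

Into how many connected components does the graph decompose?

1

From A: component {A, B, C, D, E, F, G, H, I, J, K, L}.
That's 1 component.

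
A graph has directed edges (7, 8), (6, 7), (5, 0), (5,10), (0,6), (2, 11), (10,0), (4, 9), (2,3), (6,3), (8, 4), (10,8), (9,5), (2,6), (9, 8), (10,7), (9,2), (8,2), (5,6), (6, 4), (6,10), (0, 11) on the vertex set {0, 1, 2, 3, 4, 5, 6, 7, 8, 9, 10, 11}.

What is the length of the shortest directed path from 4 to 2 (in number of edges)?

Distance 0: 4.
Distance 1: 9.
Distance 2: 2, 5, 8 — contains 2.

2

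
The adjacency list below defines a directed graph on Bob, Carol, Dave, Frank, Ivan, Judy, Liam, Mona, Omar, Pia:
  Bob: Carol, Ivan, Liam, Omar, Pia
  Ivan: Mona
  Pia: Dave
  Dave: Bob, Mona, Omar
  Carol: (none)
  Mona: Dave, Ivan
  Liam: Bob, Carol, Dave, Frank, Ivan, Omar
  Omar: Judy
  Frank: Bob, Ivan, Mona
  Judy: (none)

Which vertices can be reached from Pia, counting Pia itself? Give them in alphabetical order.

Bob, Carol, Dave, Frank, Ivan, Judy, Liam, Mona, Omar, Pia

Start at Pia.
Its neighbours: Dave.
Then their neighbours: Bob, Mona, Omar.
Then next layer: Carol, Ivan, Judy, Liam.
Then next layer: Frank.
Every vertex is now reached.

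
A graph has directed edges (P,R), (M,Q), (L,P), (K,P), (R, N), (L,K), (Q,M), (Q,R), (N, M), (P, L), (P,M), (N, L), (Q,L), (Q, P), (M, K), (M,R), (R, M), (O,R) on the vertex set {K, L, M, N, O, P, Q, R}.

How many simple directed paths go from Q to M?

14

Q→L→K→P→M
Q→L→K→P→R→M
Q→L→K→P→R→N→M
Q→L→P→M
Q→L→P→R→M
Q→L→P→R→N→M
Q→M
Q→P→M
Q→P→R→M
Q→P→R→N→M
Q→R→M
Q→R→N→L→K→P→M
Q→R→N→L→P→M
Q→R→N→M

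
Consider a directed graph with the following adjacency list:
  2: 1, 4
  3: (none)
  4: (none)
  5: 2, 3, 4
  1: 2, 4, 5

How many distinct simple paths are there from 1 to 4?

4

1→2→4
1→4
1→5→2→4
1→5→4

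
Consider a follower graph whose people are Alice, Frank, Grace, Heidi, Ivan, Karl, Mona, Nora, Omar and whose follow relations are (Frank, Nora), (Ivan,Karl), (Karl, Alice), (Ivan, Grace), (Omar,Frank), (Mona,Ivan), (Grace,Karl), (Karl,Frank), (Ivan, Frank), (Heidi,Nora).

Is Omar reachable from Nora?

Nora has no outgoing edges, so nothing is reachable from it.

No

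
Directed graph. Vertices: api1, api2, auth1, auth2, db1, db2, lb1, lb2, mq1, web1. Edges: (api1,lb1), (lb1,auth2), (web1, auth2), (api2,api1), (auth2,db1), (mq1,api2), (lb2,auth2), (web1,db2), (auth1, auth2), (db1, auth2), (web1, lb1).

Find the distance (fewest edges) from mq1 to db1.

5

Distance 0: mq1.
Distance 1: api2.
Distance 2: api1.
Distance 3: lb1.
Distance 4: auth2.
Distance 5: db1 — contains db1.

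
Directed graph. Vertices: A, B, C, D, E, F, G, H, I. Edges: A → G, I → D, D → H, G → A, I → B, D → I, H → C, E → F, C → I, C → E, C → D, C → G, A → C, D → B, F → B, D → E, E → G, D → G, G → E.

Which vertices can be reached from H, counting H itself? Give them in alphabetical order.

A, B, C, D, E, F, G, H, I

Start at H.
Its neighbours: C.
Then their neighbours: D, E, G, I.
Then next layer: A, B, F.
Every vertex is now reached.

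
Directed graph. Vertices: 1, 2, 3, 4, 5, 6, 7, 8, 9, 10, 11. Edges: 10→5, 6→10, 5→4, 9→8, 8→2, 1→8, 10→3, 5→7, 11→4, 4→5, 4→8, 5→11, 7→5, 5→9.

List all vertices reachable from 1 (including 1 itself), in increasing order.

1, 2, 8

Start at 1.
Its neighbours: 8.
Then their neighbours: 2.
Nothing further is reachable.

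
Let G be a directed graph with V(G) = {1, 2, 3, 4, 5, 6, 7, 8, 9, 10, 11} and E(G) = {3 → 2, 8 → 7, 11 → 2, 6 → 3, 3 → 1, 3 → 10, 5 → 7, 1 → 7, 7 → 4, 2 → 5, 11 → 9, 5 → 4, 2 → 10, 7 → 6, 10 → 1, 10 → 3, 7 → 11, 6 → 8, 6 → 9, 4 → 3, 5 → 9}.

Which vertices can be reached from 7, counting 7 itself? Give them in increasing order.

Start at 7.
Its neighbours: 4, 6, 11.
Then their neighbours: 2, 3, 8, 9.
Then next layer: 1, 5, 10.
Every vertex is now reached.

1, 2, 3, 4, 5, 6, 7, 8, 9, 10, 11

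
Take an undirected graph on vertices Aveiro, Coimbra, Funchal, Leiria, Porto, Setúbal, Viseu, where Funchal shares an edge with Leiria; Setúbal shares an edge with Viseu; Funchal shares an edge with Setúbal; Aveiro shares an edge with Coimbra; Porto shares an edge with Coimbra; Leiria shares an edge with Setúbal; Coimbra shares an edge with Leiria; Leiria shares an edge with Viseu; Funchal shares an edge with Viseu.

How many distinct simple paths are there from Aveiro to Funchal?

5

Aveiro–Coimbra–Leiria–Funchal
Aveiro–Coimbra–Leiria–Setúbal–Funchal
Aveiro–Coimbra–Leiria–Setúbal–Viseu–Funchal
Aveiro–Coimbra–Leiria–Viseu–Funchal
Aveiro–Coimbra–Leiria–Viseu–Setúbal–Funchal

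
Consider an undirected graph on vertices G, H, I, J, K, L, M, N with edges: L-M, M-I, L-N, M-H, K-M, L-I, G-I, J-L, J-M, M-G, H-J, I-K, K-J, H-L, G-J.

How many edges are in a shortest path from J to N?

2

Distance 0: J.
Distance 1: G, H, K, L, M.
Distance 2: I, N — contains N.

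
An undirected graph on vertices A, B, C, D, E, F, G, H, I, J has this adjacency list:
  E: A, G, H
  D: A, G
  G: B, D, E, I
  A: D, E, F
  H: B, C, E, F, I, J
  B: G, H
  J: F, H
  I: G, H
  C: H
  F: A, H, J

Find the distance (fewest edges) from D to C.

Distance 0: D.
Distance 1: A, G.
Distance 2: B, E, F, I.
Distance 3: H, J.
Distance 4: C — contains C.

4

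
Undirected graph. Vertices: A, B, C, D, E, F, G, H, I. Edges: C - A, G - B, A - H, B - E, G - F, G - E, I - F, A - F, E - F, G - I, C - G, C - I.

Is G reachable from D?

No

D has no edges, so nothing is reachable from it.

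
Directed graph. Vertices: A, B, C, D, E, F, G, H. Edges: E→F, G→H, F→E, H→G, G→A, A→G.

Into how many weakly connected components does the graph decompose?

From A: component {A, G, H}.
From B: component {B}.
From C: component {C}.
From D: component {D}.
From E: component {E, F}.
That's 5 components.

5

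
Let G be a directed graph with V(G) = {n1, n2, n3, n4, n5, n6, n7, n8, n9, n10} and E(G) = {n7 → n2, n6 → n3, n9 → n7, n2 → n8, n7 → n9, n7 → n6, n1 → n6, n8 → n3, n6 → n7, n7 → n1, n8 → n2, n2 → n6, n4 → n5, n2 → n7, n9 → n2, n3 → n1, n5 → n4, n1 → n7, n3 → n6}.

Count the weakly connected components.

From n1: component {n1, n2, n3, n6, n7, n8, n9}.
From n4: component {n4, n5}.
From n10: component {n10}.
That's 3 components.

3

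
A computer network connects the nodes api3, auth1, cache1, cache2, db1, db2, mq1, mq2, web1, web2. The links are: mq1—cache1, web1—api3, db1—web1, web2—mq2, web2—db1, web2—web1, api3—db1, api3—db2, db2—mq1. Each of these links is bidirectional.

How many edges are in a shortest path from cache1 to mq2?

6

Distance 0: cache1.
Distance 1: mq1.
Distance 2: db2.
Distance 3: api3.
Distance 4: db1, web1.
Distance 5: web2.
Distance 6: mq2 — contains mq2.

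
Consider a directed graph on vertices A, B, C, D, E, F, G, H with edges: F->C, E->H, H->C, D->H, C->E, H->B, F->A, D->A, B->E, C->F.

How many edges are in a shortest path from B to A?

Distance 0: B.
Distance 1: E.
Distance 2: H.
Distance 3: C.
Distance 4: F.
Distance 5: A — contains A.

5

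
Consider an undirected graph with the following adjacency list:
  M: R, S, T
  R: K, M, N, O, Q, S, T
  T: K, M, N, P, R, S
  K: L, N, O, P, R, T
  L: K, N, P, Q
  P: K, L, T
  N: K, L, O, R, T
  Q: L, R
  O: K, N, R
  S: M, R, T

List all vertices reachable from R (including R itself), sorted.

Start at R.
Its neighbours: K, M, N, O, Q, S, T.
Then their neighbours: L, P.
Every vertex is now reached.

K, L, M, N, O, P, Q, R, S, T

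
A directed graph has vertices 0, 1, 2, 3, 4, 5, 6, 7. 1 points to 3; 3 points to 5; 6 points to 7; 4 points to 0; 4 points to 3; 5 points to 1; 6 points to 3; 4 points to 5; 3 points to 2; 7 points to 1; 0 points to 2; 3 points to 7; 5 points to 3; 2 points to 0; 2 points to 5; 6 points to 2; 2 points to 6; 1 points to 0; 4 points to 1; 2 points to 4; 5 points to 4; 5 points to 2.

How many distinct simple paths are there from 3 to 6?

3→2→6
3→5→1→0→2→6
3→5→2→6
3→5→4→0→2→6
3→5→4→1→0→2→6
3→7→1→0→2→6

6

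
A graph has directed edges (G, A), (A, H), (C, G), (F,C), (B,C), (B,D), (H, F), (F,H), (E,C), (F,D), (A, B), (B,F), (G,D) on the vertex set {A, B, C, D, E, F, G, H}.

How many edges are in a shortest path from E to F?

Distance 0: E.
Distance 1: C.
Distance 2: G.
Distance 3: A, D.
Distance 4: B, H.
Distance 5: F — contains F.

5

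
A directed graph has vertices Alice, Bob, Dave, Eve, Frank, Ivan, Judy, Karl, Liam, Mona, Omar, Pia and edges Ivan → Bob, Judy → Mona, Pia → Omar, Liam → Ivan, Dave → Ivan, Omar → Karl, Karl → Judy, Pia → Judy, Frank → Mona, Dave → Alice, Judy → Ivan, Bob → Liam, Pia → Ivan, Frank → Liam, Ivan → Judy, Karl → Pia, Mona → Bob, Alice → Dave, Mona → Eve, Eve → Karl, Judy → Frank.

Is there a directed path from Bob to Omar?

Explore from Bob.
Distance 1: reach Liam.
Distance 2: reach Ivan.
Distance 3: reach Judy.
Distance 4: reach Frank, Mona.
Distance 5: reach Eve.
Distance 6: reach Karl.
Distance 7: reach Pia.
Distance 8: reach Omar.
Found Omar.

Yes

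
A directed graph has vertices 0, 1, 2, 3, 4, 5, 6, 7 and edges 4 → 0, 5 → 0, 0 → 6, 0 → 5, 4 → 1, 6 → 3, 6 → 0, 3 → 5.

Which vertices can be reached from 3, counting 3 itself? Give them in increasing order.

0, 3, 5, 6

Start at 3.
Its neighbours: 5.
Then their neighbours: 0.
Then next layer: 6.
Nothing further is reachable.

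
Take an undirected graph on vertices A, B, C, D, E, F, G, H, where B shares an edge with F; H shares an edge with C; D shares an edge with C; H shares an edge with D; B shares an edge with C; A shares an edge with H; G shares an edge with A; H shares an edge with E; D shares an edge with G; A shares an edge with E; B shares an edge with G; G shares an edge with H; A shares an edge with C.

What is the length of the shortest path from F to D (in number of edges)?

Distance 0: F.
Distance 1: B.
Distance 2: C, G.
Distance 3: A, D, H — contains D.

3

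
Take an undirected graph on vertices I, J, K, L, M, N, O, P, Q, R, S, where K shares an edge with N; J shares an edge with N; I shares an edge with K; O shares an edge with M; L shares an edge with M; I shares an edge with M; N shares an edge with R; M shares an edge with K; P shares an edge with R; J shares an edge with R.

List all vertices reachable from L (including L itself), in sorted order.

I, J, K, L, M, N, O, P, R

Start at L.
Its neighbours: M.
Then their neighbours: I, K, O.
Then next layer: N.
Then next layer: J, R.
Then next layer: P.
Nothing further is reachable.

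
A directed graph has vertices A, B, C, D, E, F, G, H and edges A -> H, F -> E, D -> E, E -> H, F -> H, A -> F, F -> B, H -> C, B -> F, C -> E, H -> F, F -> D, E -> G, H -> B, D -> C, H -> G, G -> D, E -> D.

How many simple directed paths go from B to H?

4

B→F→D→C→E→H
B→F→D→E→H
B→F→E→H
B→F→H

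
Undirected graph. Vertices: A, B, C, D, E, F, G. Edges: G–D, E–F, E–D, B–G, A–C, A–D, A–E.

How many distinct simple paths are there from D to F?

D–A–E–F
D–E–F

2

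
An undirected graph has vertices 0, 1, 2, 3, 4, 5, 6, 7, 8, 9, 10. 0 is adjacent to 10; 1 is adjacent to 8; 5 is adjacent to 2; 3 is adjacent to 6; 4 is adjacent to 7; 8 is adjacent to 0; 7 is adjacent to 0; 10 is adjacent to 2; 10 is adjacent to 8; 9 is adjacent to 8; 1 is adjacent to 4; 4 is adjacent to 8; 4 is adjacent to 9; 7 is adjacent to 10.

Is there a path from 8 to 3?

Explore from 8.
Distance 1: reach 0, 1, 4, 9, 10.
Distance 2: reach 2, 7.
Distance 3: reach 5.
The search is exhausted without reaching 3; it lies in a different component.

No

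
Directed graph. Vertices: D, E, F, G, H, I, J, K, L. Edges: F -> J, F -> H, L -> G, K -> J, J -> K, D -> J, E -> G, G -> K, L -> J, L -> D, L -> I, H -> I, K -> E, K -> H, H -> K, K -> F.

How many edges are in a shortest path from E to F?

Distance 0: E.
Distance 1: G.
Distance 2: K.
Distance 3: F, H, J — contains F.

3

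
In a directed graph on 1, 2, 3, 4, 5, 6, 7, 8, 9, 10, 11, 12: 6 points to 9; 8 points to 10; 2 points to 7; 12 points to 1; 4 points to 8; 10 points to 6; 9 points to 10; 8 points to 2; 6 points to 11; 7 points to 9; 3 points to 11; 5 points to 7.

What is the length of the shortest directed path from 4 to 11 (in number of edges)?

Distance 0: 4.
Distance 1: 8.
Distance 2: 2, 10.
Distance 3: 6, 7.
Distance 4: 9, 11 — contains 11.

4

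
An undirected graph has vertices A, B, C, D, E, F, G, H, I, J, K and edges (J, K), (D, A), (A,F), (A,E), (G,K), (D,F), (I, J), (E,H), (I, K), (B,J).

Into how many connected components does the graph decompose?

3

From A: component {A, D, E, F, H}.
From B: component {B, G, I, J, K}.
From C: component {C}.
That's 3 components.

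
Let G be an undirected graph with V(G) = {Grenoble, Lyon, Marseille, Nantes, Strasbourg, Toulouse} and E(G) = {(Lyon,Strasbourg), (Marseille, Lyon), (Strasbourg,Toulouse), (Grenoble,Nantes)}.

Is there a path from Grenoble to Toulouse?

No

Explore from Grenoble.
Distance 1: reach Nantes.
The search is exhausted without reaching Toulouse; it lies in a different component.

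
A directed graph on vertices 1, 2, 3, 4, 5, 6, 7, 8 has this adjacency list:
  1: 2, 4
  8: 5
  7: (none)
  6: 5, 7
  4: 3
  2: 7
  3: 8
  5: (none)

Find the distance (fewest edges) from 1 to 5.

4

Distance 0: 1.
Distance 1: 2, 4.
Distance 2: 3, 7.
Distance 3: 8.
Distance 4: 5 — contains 5.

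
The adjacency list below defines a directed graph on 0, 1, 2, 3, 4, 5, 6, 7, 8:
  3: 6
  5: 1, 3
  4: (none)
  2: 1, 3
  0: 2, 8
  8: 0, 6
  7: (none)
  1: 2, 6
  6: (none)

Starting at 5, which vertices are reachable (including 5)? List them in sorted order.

1, 2, 3, 5, 6

Start at 5.
Its neighbours: 1, 3.
Then their neighbours: 2, 6.
Nothing further is reachable.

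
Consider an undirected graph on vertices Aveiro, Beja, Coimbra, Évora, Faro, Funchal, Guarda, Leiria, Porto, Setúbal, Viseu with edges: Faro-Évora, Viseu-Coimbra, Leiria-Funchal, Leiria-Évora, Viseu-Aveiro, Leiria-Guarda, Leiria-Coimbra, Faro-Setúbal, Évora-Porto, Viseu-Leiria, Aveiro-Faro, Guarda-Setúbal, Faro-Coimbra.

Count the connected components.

2

From Aveiro: component {Aveiro, Coimbra, Évora, Faro, Funchal, Guarda, Leiria, Porto, Setúbal, Viseu}.
From Beja: component {Beja}.
That's 2 components.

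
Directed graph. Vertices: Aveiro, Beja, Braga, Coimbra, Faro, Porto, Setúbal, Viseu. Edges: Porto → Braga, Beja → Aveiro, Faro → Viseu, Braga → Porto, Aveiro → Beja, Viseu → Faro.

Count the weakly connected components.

From Aveiro: component {Aveiro, Beja}.
From Braga: component {Braga, Porto}.
From Coimbra: component {Coimbra}.
From Faro: component {Faro, Viseu}.
From Setúbal: component {Setúbal}.
That's 5 components.

5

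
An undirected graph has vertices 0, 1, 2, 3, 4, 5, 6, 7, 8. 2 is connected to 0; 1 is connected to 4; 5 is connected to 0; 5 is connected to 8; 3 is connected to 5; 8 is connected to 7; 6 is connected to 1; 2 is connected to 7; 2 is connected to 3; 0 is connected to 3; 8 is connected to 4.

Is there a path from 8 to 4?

Explore from 8.
Distance 1: reach 4, 5, 7.
Found 4.

Yes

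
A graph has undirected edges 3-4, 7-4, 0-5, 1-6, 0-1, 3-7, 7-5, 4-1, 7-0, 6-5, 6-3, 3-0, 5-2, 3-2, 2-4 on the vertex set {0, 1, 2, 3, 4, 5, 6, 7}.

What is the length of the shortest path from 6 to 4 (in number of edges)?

Distance 0: 6.
Distance 1: 1, 3, 5.
Distance 2: 0, 2, 4, 7 — contains 4.

2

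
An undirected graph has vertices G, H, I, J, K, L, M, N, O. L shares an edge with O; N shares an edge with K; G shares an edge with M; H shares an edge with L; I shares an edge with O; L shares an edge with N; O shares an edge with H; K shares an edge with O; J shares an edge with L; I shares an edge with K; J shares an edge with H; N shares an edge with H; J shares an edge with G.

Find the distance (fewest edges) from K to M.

Distance 0: K.
Distance 1: I, N, O.
Distance 2: H, L.
Distance 3: J.
Distance 4: G.
Distance 5: M — contains M.

5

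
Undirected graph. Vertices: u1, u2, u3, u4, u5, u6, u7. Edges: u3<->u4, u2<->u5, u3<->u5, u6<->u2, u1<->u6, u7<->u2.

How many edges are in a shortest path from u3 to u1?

4

Distance 0: u3.
Distance 1: u4, u5.
Distance 2: u2.
Distance 3: u6, u7.
Distance 4: u1 — contains u1.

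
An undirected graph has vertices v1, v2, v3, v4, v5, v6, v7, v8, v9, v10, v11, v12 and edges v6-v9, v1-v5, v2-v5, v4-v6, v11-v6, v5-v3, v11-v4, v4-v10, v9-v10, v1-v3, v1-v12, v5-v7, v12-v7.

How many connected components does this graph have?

3

From v1: component {v1, v2, v3, v5, v7, v12}.
From v4: component {v4, v6, v9, v10, v11}.
From v8: component {v8}.
That's 3 components.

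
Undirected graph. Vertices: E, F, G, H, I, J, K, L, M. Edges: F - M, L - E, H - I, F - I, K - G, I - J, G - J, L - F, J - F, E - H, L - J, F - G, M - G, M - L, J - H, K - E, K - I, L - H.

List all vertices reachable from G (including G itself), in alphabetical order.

E, F, G, H, I, J, K, L, M

Start at G.
Its neighbours: F, J, K, M.
Then their neighbours: E, H, I, L.
Every vertex is now reached.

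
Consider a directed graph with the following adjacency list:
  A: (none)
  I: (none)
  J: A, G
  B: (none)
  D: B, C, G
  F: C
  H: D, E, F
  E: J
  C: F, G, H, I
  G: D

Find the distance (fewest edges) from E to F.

5

Distance 0: E.
Distance 1: J.
Distance 2: A, G.
Distance 3: D.
Distance 4: B, C.
Distance 5: F, H, I — contains F.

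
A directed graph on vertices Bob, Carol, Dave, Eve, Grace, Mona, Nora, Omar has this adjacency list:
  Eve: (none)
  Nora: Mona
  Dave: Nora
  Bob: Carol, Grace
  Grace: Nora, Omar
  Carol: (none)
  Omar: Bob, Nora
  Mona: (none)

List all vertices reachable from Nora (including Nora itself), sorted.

Start at Nora.
Its neighbours: Mona.
Nothing further is reachable.

Mona, Nora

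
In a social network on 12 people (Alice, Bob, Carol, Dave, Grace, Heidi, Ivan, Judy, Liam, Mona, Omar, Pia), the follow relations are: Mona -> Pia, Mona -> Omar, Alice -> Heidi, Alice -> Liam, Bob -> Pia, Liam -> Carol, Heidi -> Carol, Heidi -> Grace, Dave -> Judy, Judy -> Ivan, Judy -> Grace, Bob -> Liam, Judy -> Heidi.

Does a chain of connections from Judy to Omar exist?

Explore from Judy.
Distance 1: reach Grace, Heidi, Ivan.
Distance 2: reach Carol.
The search from Judy is exhausted; no directed path reaches Omar.

No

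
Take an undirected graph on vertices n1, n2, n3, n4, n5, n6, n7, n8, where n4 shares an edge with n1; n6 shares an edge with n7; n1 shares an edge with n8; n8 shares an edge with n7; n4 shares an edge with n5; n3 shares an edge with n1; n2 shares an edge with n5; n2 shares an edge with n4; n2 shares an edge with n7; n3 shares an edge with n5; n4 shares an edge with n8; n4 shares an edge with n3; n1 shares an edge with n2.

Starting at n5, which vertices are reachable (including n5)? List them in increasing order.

n1, n2, n3, n4, n5, n6, n7, n8

Start at n5.
Its neighbours: n2, n3, n4.
Then their neighbours: n1, n7, n8.
Then next layer: n6.
Every vertex is now reached.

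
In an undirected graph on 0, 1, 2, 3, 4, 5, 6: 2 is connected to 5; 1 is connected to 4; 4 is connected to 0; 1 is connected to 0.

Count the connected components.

4

From 0: component {0, 1, 4}.
From 2: component {2, 5}.
From 3: component {3}.
From 6: component {6}.
That's 4 components.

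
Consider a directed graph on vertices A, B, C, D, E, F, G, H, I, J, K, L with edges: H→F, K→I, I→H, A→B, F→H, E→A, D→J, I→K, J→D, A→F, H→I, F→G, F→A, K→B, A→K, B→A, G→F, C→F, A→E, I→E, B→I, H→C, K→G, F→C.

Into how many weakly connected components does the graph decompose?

From A: component {A, B, C, E, F, G, H, I, K}.
From D: component {D, J}.
From L: component {L}.
That's 3 components.

3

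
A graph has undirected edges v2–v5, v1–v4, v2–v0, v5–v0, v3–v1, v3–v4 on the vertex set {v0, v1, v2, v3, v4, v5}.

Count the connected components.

From v0: component {v0, v2, v5}.
From v1: component {v1, v3, v4}.
That's 2 components.

2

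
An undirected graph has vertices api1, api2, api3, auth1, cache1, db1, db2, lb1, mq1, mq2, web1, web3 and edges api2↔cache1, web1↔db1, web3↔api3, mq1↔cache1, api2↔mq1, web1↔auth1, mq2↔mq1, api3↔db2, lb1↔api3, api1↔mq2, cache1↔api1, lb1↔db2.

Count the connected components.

3

From api1: component {api1, api2, cache1, mq1, mq2}.
From api3: component {api3, db2, lb1, web3}.
From auth1: component {auth1, db1, web1}.
That's 3 components.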